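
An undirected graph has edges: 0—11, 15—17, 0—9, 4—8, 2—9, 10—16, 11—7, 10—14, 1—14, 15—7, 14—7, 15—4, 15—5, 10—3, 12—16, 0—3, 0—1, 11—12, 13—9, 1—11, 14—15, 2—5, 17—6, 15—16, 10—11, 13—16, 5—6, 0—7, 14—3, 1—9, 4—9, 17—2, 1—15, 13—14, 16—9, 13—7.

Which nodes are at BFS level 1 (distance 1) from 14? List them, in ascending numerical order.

1, 3, 7, 10, 13, 15

Level 0: 14
Level 1: 1, 3, 7, 10, 13, 15
Level 2: 0, 4, 5, 9, 11, 16, 17
Level 3: 2, 6, 8, 12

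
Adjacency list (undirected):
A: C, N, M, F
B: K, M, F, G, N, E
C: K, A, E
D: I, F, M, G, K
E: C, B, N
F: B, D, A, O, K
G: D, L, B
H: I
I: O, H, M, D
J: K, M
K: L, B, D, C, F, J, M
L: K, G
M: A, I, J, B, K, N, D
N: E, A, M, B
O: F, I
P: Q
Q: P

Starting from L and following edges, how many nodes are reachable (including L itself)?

15

BFS from L visits: L, G, K, B, D, C, F, J, M, E, N, I, A, O, H
Reachable nodes: 15 of 17 total.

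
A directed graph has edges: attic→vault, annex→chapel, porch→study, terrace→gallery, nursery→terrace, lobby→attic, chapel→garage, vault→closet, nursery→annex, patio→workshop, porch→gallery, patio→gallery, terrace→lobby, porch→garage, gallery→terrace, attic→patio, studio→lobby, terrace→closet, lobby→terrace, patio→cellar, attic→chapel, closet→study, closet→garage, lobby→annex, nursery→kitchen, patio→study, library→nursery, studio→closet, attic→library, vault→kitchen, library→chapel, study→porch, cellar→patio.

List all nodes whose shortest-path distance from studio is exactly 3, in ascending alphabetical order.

Level 0: studio
Level 1: closet, lobby
Level 2: annex, attic, garage, study, terrace
Level 3: chapel, gallery, library, patio, porch, vault
Level 4: cellar, kitchen, nursery, workshop

chapel, gallery, library, patio, porch, vault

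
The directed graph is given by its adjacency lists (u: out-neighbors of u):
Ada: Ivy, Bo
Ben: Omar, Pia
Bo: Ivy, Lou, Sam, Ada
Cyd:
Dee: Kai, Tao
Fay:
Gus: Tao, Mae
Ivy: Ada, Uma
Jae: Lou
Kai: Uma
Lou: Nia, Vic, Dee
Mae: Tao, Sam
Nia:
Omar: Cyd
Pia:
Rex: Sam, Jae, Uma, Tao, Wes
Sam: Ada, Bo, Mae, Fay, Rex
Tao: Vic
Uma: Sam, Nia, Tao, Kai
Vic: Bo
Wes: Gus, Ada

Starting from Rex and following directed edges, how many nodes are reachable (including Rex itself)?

17

BFS from Rex visits: Rex, Sam, Jae, Uma, Tao, Wes, Ada, Bo, Mae, Fay, Lou, Nia, Kai, Vic, Gus, Ivy, Dee
Reachable nodes: 17 of 21 total.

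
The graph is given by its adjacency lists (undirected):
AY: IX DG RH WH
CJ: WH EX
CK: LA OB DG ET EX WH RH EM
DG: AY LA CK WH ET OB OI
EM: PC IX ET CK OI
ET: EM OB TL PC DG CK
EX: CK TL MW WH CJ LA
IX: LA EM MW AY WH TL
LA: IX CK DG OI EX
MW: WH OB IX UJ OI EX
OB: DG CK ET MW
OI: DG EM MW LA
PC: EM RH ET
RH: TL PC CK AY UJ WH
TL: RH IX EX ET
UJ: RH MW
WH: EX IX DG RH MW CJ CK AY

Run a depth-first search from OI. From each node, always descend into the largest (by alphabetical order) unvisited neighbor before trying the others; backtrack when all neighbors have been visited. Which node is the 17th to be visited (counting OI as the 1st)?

Visit OI
OI → MW
MW → WH
WH → RH
RH → UJ
RH → TL
TL → IX
IX → LA
LA → EX
EX → CK
CK → OB
OB → ET
ET → PC
PC → EM
ET → DG
DG → AY
EX → CJ

Visit order: OI, MW, WH, RH, UJ, TL, IX, LA, EX, CK, OB, ET, PC, EM, DG, AY, CJ

CJ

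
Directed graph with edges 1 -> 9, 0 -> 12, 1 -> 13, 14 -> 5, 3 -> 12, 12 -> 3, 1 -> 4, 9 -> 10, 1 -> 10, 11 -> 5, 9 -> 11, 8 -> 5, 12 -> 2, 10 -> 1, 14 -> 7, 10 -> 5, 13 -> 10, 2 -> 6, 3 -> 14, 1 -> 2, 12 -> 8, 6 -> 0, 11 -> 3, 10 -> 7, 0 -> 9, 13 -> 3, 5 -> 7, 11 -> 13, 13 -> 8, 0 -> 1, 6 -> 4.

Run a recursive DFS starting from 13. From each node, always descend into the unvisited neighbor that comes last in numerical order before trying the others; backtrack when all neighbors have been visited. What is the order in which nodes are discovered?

13 10 7 5 1 9 11 3 14 12 8 2 6 4 0

Visit 13
13 → 10
10 → 7
10 → 5
10 → 1
1 → 9
9 → 11
11 → 3
3 → 14
3 → 12
12 → 8
12 → 2
2 → 6
6 → 4
6 → 0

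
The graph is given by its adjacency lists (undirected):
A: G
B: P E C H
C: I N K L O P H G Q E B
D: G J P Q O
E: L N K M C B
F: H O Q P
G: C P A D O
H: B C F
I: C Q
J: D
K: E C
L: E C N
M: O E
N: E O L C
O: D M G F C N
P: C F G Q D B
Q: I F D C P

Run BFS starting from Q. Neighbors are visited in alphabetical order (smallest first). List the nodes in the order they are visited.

Visit Q; enqueue C, D, F, I, P → queue [C, D, F, I, P]
Visit C; enqueue B, E, G, H, K, L, N, O → queue [D, F, I, P, B, E, G, H, K, L, N, O]
Visit D; enqueue J → queue [F, I, P, B, E, G, H, K, L, N, O, J]
Visit F → queue [I, P, B, E, G, H, K, L, N, O, J]
Visit I → queue [P, B, E, G, H, K, L, N, O, J]
Visit P → queue [B, E, G, H, K, L, N, O, J]
Visit B → queue [E, G, H, K, L, N, O, J]
Visit E; enqueue M → queue [G, H, K, L, N, O, J, M]
Visit G; enqueue A → queue [H, K, L, N, O, J, M, A]
Visit H → queue [K, L, N, O, J, M, A]
Visit K → queue [L, N, O, J, M, A]
Visit L → queue [N, O, J, M, A]
Visit N → queue [O, J, M, A]
Visit O → queue [J, M, A]
Visit J → queue [M, A]
Visit M → queue [A]
Visit A → queue []

Q C D F I P B E G H K L N O J M A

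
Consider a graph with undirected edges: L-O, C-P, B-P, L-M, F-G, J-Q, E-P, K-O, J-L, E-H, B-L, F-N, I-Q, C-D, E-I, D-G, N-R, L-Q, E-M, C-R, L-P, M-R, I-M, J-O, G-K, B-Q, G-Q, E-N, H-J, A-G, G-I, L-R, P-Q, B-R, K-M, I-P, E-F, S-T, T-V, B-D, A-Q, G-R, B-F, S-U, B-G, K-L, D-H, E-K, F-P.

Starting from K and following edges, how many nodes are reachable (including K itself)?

BFS from K visits: K, O, M, L, G, E, J, R, I, Q, P, B, F, D, A, N, H, C
Reachable nodes: 18 of 22 total.

18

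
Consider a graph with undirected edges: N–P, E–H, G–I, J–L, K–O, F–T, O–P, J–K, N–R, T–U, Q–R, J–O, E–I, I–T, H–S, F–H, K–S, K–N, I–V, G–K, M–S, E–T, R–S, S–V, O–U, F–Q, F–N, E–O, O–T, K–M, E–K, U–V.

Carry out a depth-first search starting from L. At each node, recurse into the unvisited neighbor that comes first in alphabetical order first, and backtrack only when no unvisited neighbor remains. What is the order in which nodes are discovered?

L, J, K, E, H, F, N, P, O, T, I, G, V, S, M, R, Q, U

Visit L
L → J
J → K
K → E
E → H
H → F
F → N
N → P
P → O
O → T
T → I
I → G
I → V
V → S
S → M
S → R
R → Q
V → U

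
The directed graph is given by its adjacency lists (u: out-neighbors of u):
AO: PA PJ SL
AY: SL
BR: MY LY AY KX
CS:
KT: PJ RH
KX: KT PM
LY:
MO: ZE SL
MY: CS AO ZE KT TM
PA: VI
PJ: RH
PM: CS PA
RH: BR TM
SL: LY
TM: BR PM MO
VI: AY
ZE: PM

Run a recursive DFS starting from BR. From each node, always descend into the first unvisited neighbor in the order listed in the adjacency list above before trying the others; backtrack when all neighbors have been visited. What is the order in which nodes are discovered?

BR MY CS AO PA VI AY SL LY PJ RH TM PM MO ZE KT KX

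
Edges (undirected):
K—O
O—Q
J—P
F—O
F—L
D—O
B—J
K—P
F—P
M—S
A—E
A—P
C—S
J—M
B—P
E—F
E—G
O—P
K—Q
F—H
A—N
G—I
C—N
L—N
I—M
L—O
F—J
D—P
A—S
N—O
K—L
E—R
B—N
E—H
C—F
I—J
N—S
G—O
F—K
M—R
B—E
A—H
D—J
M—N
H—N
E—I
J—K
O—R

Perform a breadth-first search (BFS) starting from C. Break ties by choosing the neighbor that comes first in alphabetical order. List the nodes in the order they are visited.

Visit C; enqueue F, N, S → queue [F, N, S]
Visit F; enqueue E, H, J, K, L, O, P → queue [N, S, E, H, J, K, L, O, P]
Visit N; enqueue A, B, M → queue [S, E, H, J, K, L, O, P, A, B, M]
Visit S → queue [E, H, J, K, L, O, P, A, B, M]
Visit E; enqueue G, I, R → queue [H, J, K, L, O, P, A, B, M, G, I, R]
Visit H → queue [J, K, L, O, P, A, B, M, G, I, R]
Visit J; enqueue D → queue [K, L, O, P, A, B, M, G, I, R, D]
Visit K; enqueue Q → queue [L, O, P, A, B, M, G, I, R, D, Q]
Visit L → queue [O, P, A, B, M, G, I, R, D, Q]
Visit O → queue [P, A, B, M, G, I, R, D, Q]
Visit P → queue [A, B, M, G, I, R, D, Q]
Visit A → queue [B, M, G, I, R, D, Q]
Visit B → queue [M, G, I, R, D, Q]
Visit M → queue [G, I, R, D, Q]
Visit G → queue [I, R, D, Q]
Visit I → queue [R, D, Q]
Visit R → queue [D, Q]
Visit D → queue [Q]
Visit Q → queue []

C -> F -> N -> S -> E -> H -> J -> K -> L -> O -> P -> A -> B -> M -> G -> I -> R -> D -> Q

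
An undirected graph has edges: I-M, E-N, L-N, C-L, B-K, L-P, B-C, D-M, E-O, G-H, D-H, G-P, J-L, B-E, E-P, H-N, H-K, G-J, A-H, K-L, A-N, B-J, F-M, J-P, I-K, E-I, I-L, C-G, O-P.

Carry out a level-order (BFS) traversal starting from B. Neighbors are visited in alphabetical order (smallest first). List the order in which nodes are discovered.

Visit B; enqueue C, E, J, K → queue [C, E, J, K]
Visit C; enqueue G, L → queue [E, J, K, G, L]
Visit E; enqueue I, N, O, P → queue [J, K, G, L, I, N, O, P]
Visit J → queue [K, G, L, I, N, O, P]
Visit K; enqueue H → queue [G, L, I, N, O, P, H]
Visit G → queue [L, I, N, O, P, H]
Visit L → queue [I, N, O, P, H]
Visit I; enqueue M → queue [N, O, P, H, M]
Visit N; enqueue A → queue [O, P, H, M, A]
Visit O → queue [P, H, M, A]
Visit P → queue [H, M, A]
Visit H; enqueue D → queue [M, A, D]
Visit M; enqueue F → queue [A, D, F]
Visit A → queue [D, F]
Visit D → queue [F]
Visit F → queue []

B, C, E, J, K, G, L, I, N, O, P, H, M, A, D, F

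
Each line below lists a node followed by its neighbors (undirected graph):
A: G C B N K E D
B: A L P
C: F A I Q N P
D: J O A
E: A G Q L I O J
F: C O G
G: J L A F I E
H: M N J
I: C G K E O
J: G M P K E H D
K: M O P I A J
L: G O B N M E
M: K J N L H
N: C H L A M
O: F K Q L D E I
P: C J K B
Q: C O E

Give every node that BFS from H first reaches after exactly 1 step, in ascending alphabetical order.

J, M, N

Level 0: H
Level 1: J, M, N
Level 2: A, C, D, E, G, K, L, P
Level 3: B, F, I, O, Q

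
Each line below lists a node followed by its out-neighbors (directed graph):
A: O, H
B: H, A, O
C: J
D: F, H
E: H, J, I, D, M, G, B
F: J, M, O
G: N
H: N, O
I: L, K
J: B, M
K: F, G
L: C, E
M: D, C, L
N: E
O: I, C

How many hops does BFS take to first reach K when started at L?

Level 0: L
Level 1: C, E
Level 2: B, D, G, H, I, J, M
Level 3: A, F, K, N, O
K first appears at level 3.

3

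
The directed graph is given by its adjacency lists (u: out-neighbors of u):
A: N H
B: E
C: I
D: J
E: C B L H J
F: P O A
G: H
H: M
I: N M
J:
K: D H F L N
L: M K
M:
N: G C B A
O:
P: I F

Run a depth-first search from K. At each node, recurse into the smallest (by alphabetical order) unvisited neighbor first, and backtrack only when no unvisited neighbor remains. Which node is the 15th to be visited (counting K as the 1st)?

O

Visit K
K → D
D → J
K → F
F → A
A → H
H → M
A → N
N → B
B → E
E → C
C → I
E → L
N → G
F → O
F → P

Visit order: K, D, J, F, A, H, M, N, B, E, C, I, L, G, O, P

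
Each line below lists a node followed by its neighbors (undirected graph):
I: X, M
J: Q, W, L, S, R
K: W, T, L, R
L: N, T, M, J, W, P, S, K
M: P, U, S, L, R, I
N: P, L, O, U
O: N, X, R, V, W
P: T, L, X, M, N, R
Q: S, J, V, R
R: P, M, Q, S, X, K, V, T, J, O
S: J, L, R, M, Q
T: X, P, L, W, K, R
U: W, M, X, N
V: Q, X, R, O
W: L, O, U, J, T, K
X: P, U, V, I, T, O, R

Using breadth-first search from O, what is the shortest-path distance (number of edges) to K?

2

Level 0: O
Level 1: N, R, V, W, X
Level 2: I, J, K, L, M, P, Q, S, T, U
K first appears at level 2.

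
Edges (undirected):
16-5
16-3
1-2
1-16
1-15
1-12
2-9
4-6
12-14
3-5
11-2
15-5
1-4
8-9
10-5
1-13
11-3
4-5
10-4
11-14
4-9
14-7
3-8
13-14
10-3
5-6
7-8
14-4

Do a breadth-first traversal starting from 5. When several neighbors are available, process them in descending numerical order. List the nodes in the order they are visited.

5 16 15 10 6 4 3 1 14 9 11 8 13 12 2 7

Visit 5; enqueue 16, 15, 10, 6, 4, 3 → queue [16, 15, 10, 6, 4, 3]
Visit 16; enqueue 1 → queue [15, 10, 6, 4, 3, 1]
Visit 15 → queue [10, 6, 4, 3, 1]
Visit 10 → queue [6, 4, 3, 1]
Visit 6 → queue [4, 3, 1]
Visit 4; enqueue 14, 9 → queue [3, 1, 14, 9]
Visit 3; enqueue 11, 8 → queue [1, 14, 9, 11, 8]
Visit 1; enqueue 13, 12, 2 → queue [14, 9, 11, 8, 13, 12, 2]
Visit 14; enqueue 7 → queue [9, 11, 8, 13, 12, 2, 7]
Visit 9 → queue [11, 8, 13, 12, 2, 7]
Visit 11 → queue [8, 13, 12, 2, 7]
Visit 8 → queue [13, 12, 2, 7]
Visit 13 → queue [12, 2, 7]
Visit 12 → queue [2, 7]
Visit 2 → queue [7]
Visit 7 → queue []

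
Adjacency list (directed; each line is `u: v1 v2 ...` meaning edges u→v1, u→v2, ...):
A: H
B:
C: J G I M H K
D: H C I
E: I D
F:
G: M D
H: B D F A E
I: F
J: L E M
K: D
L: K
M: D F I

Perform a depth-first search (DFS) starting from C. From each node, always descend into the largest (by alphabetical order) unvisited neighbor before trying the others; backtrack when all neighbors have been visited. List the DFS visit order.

Visit C
C → M
M → I
I → F
M → D
D → H
H → E
H → B
H → A
C → K
C → J
J → L
C → G

C → M → I → F → D → H → E → B → A → K → J → L → G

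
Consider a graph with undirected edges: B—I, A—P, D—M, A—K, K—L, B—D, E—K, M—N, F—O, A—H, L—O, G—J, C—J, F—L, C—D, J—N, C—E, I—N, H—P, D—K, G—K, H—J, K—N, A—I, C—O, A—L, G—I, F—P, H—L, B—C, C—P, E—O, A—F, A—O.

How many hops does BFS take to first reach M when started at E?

Level 0: E
Level 1: C, K, O
Level 2: A, B, D, F, G, J, L, N, P
Level 3: H, I, M
M first appears at level 3.

3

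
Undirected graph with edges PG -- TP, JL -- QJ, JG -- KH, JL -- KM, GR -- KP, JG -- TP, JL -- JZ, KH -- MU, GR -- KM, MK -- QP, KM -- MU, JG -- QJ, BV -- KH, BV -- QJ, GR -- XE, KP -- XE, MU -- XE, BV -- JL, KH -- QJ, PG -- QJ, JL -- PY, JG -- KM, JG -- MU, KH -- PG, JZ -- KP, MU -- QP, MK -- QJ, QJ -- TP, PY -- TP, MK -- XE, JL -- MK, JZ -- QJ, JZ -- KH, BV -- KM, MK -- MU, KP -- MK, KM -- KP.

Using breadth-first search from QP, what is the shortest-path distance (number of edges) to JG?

2

Level 0: QP
Level 1: MK, MU
Level 2: JG, JL, KH, KM, KP, QJ, XE
Level 3: BV, GR, JZ, PG, PY, TP
JG first appears at level 2.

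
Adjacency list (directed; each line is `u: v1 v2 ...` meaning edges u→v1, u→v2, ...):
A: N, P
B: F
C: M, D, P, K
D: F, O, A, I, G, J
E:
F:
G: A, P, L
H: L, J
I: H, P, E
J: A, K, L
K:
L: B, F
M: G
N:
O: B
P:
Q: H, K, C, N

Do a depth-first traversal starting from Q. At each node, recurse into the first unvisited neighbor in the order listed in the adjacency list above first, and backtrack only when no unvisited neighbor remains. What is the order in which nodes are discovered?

Visit Q
Q → H
H → L
L → B
B → F
H → J
J → A
A → N
A → P
J → K
Q → C
C → M
M → G
C → D
D → O
D → I
I → E

Q -> H -> L -> B -> F -> J -> A -> N -> P -> K -> C -> M -> G -> D -> O -> I -> E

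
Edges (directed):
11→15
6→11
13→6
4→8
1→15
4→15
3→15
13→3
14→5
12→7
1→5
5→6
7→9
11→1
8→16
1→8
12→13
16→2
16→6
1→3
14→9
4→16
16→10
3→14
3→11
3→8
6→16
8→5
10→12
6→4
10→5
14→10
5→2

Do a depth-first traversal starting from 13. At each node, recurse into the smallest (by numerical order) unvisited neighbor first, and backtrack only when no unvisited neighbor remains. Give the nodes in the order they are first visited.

Visit 13
13 → 3
3 → 8
8 → 5
5 → 2
5 → 6
6 → 4
4 → 15
4 → 16
16 → 10
10 → 12
12 → 7
7 → 9
6 → 11
11 → 1
3 → 14

13 → 3 → 8 → 5 → 2 → 6 → 4 → 15 → 16 → 10 → 12 → 7 → 9 → 11 → 1 → 14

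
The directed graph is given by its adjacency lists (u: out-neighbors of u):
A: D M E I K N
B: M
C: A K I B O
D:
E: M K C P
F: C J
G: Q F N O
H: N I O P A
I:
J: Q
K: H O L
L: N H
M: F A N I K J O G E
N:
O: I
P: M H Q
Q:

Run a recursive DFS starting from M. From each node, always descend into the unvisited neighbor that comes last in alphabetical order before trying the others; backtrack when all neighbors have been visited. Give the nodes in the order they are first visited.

M O I N K L H P Q A E C B D J G F

Visit M
M → O
O → I
M → N
M → K
K → L
L → H
H → P
P → Q
H → A
A → E
E → C
C → B
A → D
M → J
M → G
G → F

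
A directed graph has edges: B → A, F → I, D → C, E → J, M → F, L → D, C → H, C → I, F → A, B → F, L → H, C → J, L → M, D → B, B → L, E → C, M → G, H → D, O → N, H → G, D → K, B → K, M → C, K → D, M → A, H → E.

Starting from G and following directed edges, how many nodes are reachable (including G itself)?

BFS from G visits: G
Reachable nodes: 1 of 15 total.

1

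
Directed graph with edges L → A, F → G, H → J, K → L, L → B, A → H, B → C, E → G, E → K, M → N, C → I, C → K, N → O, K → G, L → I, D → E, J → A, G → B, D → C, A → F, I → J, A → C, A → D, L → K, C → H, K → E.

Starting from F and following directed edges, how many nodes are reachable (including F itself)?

12

BFS from F visits: F, G, B, C, H, I, K, J, E, L, A, D
Reachable nodes: 12 of 15 total.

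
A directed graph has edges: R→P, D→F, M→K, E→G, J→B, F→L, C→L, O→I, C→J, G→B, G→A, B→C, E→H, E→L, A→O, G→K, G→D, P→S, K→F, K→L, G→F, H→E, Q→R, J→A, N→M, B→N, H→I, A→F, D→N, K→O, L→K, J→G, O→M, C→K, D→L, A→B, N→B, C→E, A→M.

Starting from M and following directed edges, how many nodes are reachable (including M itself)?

BFS from M visits: M, K, O, L, F, I
Reachable nodes: 6 of 19 total.

6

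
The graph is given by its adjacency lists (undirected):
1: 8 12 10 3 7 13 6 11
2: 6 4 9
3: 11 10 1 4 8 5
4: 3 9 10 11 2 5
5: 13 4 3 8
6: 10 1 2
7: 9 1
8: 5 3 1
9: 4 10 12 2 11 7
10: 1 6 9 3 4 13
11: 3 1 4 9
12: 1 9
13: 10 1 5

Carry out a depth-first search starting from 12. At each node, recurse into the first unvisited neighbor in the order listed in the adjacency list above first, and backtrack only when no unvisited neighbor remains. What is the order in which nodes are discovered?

12, 1, 8, 5, 13, 10, 6, 2, 4, 3, 11, 9, 7

Visit 12
12 → 1
1 → 8
8 → 5
5 → 13
13 → 10
10 → 6
6 → 2
2 → 4
4 → 3
3 → 11
11 → 9
9 → 7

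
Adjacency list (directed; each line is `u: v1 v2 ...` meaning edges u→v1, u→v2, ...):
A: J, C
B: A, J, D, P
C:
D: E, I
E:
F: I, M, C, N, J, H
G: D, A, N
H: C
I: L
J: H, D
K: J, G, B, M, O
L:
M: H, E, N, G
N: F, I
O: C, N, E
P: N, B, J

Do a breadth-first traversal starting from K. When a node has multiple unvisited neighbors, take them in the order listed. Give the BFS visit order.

Visit K; enqueue J, G, B, M, O → queue [J, G, B, M, O]
Visit J; enqueue H, D → queue [G, B, M, O, H, D]
Visit G; enqueue A, N → queue [B, M, O, H, D, A, N]
Visit B; enqueue P → queue [M, O, H, D, A, N, P]
Visit M; enqueue E → queue [O, H, D, A, N, P, E]
Visit O; enqueue C → queue [H, D, A, N, P, E, C]
Visit H → queue [D, A, N, P, E, C]
Visit D; enqueue I → queue [A, N, P, E, C, I]
Visit A → queue [N, P, E, C, I]
Visit N; enqueue F → queue [P, E, C, I, F]
Visit P → queue [E, C, I, F]
Visit E → queue [C, I, F]
Visit C → queue [I, F]
Visit I; enqueue L → queue [F, L]
Visit F → queue [L]
Visit L → queue []

K → J → G → B → M → O → H → D → A → N → P → E → C → I → F → L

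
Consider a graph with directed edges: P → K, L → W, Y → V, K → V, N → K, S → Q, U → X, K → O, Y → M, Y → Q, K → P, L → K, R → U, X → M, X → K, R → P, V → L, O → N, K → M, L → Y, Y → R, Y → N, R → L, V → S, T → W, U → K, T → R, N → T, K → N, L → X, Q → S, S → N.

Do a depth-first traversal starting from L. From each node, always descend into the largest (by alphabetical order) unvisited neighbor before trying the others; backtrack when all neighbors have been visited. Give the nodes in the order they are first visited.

L, Y, V, S, Q, N, T, W, R, U, X, M, K, P, O

Visit L
L → Y
Y → V
V → S
S → Q
S → N
N → T
T → W
T → R
R → U
U → X
X → M
X → K
K → P
K → O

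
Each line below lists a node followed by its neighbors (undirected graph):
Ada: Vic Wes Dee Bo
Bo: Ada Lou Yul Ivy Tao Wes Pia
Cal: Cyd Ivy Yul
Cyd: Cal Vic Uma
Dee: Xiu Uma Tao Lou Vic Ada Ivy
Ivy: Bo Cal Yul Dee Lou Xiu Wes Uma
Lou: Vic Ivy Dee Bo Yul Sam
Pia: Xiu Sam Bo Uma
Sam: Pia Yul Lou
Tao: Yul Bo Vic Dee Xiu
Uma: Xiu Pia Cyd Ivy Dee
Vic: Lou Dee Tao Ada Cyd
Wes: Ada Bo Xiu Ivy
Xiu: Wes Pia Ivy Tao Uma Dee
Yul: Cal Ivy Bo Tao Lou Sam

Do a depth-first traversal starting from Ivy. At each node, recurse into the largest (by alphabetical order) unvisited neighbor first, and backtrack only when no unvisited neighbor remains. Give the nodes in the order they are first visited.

Ivy, Yul, Tao, Xiu, Wes, Bo, Pia, Uma, Dee, Vic, Lou, Sam, Cyd, Cal, Ada

Visit Ivy
Ivy → Yul
Yul → Tao
Tao → Xiu
Xiu → Wes
Wes → Bo
Bo → Pia
Pia → Uma
Uma → Dee
Dee → Vic
Vic → Lou
Lou → Sam
Vic → Cyd
Cyd → Cal
Vic → Ada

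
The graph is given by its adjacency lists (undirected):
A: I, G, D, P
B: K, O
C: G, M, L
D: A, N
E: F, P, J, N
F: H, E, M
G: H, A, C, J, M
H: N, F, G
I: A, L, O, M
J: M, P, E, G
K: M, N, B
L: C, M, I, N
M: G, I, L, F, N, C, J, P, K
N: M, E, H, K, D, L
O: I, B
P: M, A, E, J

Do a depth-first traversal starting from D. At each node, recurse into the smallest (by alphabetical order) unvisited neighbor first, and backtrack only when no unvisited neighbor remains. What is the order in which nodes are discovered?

Visit D
D → A
A → G
G → C
C → L
L → I
I → M
M → F
F → E
E → J
J → P
E → N
N → H
N → K
K → B
B → O

D -> A -> G -> C -> L -> I -> M -> F -> E -> J -> P -> N -> H -> K -> B -> O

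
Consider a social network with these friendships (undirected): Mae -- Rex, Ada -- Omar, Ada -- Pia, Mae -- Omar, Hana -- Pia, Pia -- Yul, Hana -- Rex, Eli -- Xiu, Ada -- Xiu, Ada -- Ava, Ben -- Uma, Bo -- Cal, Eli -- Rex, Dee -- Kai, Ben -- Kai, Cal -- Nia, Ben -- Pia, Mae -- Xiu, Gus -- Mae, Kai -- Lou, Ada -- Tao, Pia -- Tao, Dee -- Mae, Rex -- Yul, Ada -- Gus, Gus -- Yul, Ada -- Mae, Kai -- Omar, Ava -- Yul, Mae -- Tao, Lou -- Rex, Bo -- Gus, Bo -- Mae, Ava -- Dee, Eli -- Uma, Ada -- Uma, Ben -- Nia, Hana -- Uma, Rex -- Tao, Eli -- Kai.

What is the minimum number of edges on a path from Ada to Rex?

2

Level 0: Ada
Level 1: Ava, Gus, Mae, Omar, Pia, Tao, Uma, Xiu
Level 2: Ben, Bo, Dee, Eli, Hana, Kai, Rex, Yul
Level 3: Cal, Lou, Nia
Rex first appears at level 2.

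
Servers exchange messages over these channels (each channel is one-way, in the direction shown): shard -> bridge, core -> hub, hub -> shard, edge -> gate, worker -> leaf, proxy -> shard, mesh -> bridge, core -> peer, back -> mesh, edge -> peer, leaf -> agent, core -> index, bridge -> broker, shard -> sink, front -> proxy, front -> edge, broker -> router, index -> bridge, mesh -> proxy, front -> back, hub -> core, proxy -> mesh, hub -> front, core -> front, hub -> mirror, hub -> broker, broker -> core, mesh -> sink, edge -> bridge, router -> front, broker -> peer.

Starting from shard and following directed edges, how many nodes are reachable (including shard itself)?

16

BFS from shard visits: shard, sink, bridge, broker, router, peer, core, front, index, hub, proxy, edge, back, mirror, mesh, gate
Reachable nodes: 16 of 19 total.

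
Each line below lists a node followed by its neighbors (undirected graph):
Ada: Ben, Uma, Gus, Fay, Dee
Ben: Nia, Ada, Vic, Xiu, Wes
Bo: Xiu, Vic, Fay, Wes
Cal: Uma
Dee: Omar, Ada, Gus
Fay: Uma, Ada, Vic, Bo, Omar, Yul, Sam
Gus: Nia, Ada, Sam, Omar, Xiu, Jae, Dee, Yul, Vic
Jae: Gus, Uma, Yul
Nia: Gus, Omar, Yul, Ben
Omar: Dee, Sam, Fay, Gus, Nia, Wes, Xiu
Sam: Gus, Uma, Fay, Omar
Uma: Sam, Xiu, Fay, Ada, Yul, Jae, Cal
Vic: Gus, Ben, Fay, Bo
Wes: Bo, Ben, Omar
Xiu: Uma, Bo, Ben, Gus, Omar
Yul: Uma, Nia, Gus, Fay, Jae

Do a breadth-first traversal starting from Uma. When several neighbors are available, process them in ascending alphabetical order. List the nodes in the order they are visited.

Uma → Ada → Cal → Fay → Jae → Sam → Xiu → Yul → Ben → Dee → Gus → Bo → Omar → Vic → Nia → Wes

Visit Uma; enqueue Ada, Cal, Fay, Jae, Sam, Xiu, Yul → queue [Ada, Cal, Fay, Jae, Sam, Xiu, Yul]
Visit Ada; enqueue Ben, Dee, Gus → queue [Cal, Fay, Jae, Sam, Xiu, Yul, Ben, Dee, Gus]
Visit Cal → queue [Fay, Jae, Sam, Xiu, Yul, Ben, Dee, Gus]
Visit Fay; enqueue Bo, Omar, Vic → queue [Jae, Sam, Xiu, Yul, Ben, Dee, Gus, Bo, Omar, Vic]
Visit Jae → queue [Sam, Xiu, Yul, Ben, Dee, Gus, Bo, Omar, Vic]
Visit Sam → queue [Xiu, Yul, Ben, Dee, Gus, Bo, Omar, Vic]
Visit Xiu → queue [Yul, Ben, Dee, Gus, Bo, Omar, Vic]
Visit Yul; enqueue Nia → queue [Ben, Dee, Gus, Bo, Omar, Vic, Nia]
Visit Ben; enqueue Wes → queue [Dee, Gus, Bo, Omar, Vic, Nia, Wes]
Visit Dee → queue [Gus, Bo, Omar, Vic, Nia, Wes]
Visit Gus → queue [Bo, Omar, Vic, Nia, Wes]
Visit Bo → queue [Omar, Vic, Nia, Wes]
Visit Omar → queue [Vic, Nia, Wes]
Visit Vic → queue [Nia, Wes]
Visit Nia → queue [Wes]
Visit Wes → queue []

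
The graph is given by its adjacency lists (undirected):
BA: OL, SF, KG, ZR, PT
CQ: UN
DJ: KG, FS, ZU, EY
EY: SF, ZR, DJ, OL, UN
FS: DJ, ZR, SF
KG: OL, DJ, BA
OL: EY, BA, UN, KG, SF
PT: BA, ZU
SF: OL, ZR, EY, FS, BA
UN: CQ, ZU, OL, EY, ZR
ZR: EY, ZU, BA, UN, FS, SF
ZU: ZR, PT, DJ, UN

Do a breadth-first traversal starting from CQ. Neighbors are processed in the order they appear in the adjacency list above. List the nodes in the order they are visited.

Visit CQ; enqueue UN → queue [UN]
Visit UN; enqueue ZU, OL, EY, ZR → queue [ZU, OL, EY, ZR]
Visit ZU; enqueue PT, DJ → queue [OL, EY, ZR, PT, DJ]
Visit OL; enqueue BA, KG, SF → queue [EY, ZR, PT, DJ, BA, KG, SF]
Visit EY → queue [ZR, PT, DJ, BA, KG, SF]
Visit ZR; enqueue FS → queue [PT, DJ, BA, KG, SF, FS]
Visit PT → queue [DJ, BA, KG, SF, FS]
Visit DJ → queue [BA, KG, SF, FS]
Visit BA → queue [KG, SF, FS]
Visit KG → queue [SF, FS]
Visit SF → queue [FS]
Visit FS → queue []

CQ, UN, ZU, OL, EY, ZR, PT, DJ, BA, KG, SF, FS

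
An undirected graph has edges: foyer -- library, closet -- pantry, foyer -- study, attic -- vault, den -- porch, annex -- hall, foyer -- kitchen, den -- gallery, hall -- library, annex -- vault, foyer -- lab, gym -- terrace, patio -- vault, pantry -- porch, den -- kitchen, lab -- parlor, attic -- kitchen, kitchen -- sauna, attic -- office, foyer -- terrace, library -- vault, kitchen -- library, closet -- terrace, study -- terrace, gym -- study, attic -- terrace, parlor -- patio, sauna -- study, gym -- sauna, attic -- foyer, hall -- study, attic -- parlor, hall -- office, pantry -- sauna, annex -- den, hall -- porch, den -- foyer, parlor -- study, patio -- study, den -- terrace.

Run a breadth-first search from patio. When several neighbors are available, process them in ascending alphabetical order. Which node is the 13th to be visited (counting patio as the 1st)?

Visit patio; enqueue parlor, study, vault → queue [parlor, study, vault]
Visit parlor; enqueue attic, lab → queue [study, vault, attic, lab]
Visit study; enqueue foyer, gym, hall, sauna, terrace → queue [vault, attic, lab, foyer, gym, hall, sauna, terrace]
Visit vault; enqueue annex, library → queue [attic, lab, foyer, gym, hall, sauna, terrace, annex, library]
Visit attic; enqueue kitchen, office → queue [lab, foyer, gym, hall, sauna, terrace, annex, library, kitchen, office]
Visit lab → queue [foyer, gym, hall, sauna, terrace, annex, library, kitchen, office]
Visit foyer; enqueue den → queue [gym, hall, sauna, terrace, annex, library, kitchen, office, den]
Visit gym → queue [hall, sauna, terrace, annex, library, kitchen, office, den]
Visit hall; enqueue porch → queue [sauna, terrace, annex, library, kitchen, office, den, porch]
Visit sauna; enqueue pantry → queue [terrace, annex, library, kitchen, office, den, porch, pantry]
Visit terrace; enqueue closet → queue [annex, library, kitchen, office, den, porch, pantry, closet]
Visit annex → queue [library, kitchen, office, den, porch, pantry, closet]
Visit library → queue [kitchen, office, den, porch, pantry, closet]
Visit kitchen → queue [office, den, porch, pantry, closet]
Visit office → queue [den, porch, pantry, closet]
Visit den; enqueue gallery → queue [porch, pantry, closet, gallery]
Visit porch → queue [pantry, closet, gallery]
Visit pantry → queue [closet, gallery]
Visit closet → queue [gallery]
Visit gallery → queue []

Visit order: patio, parlor, study, vault, attic, lab, foyer, gym, hall, sauna, terrace, annex, library, kitchen, office, den, porch, pantry, closet, gallery

library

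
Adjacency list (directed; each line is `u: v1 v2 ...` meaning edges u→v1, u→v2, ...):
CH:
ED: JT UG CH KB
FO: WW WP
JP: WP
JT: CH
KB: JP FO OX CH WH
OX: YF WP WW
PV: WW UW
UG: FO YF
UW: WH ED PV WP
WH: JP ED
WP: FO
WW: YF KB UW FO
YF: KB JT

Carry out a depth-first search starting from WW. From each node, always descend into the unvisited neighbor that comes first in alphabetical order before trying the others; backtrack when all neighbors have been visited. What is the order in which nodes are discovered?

Visit WW
WW → FO
FO → WP
WW → KB
KB → CH
KB → JP
KB → OX
OX → YF
YF → JT
KB → WH
WH → ED
ED → UG
WW → UW
UW → PV

WW, FO, WP, KB, CH, JP, OX, YF, JT, WH, ED, UG, UW, PV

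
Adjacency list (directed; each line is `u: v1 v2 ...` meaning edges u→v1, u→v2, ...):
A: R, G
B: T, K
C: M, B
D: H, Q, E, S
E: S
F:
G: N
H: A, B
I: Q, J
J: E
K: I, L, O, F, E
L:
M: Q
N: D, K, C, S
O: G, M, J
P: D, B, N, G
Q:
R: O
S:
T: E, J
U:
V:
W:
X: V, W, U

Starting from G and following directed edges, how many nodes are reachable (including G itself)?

19

BFS from G visits: G, N, D, K, C, S, H, Q, E, I, L, O, F, M, B, A, J, T, R
Reachable nodes: 19 of 24 total.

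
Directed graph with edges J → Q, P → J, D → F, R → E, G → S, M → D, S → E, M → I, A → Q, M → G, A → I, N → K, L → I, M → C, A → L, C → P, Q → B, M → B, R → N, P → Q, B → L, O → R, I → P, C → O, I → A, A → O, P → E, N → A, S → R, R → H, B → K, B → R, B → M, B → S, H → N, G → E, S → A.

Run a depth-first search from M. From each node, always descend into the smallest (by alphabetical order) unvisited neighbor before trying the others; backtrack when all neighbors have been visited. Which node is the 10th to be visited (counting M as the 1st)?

H

Visit M
M → B
B → K
B → L
L → I
I → A
A → O
O → R
R → E
R → H
H → N
A → Q
I → P
P → J
B → S
M → C
M → D
D → F
M → G

Visit order: M, B, K, L, I, A, O, R, E, H, N, Q, P, J, S, C, D, F, G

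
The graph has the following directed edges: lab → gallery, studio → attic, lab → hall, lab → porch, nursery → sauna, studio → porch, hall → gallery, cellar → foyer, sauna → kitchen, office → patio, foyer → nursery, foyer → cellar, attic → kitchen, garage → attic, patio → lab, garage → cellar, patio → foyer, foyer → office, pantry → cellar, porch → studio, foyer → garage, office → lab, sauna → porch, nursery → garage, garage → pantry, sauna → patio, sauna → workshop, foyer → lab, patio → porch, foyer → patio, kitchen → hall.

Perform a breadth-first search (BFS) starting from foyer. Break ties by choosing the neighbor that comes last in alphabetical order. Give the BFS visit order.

foyer, patio, office, nursery, lab, garage, cellar, porch, sauna, hall, gallery, pantry, attic, studio, workshop, kitchen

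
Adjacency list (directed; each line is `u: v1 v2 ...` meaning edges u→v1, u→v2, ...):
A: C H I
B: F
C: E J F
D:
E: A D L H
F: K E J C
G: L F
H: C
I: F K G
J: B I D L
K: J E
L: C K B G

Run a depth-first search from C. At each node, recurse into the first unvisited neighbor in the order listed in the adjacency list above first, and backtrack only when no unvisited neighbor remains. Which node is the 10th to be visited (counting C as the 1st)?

Visit C
C → E
E → A
A → H
A → I
I → F
F → K
K → J
J → B
J → D
J → L
L → G

Visit order: C, E, A, H, I, F, K, J, B, D, L, G

D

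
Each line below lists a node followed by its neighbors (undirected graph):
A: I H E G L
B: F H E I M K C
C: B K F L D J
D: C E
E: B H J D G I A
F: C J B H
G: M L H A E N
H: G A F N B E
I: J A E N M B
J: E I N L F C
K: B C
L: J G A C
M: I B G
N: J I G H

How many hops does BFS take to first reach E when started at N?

Level 0: N
Level 1: G, H, I, J
Level 2: A, B, C, E, F, L, M
Level 3: D, K
E first appears at level 2.

2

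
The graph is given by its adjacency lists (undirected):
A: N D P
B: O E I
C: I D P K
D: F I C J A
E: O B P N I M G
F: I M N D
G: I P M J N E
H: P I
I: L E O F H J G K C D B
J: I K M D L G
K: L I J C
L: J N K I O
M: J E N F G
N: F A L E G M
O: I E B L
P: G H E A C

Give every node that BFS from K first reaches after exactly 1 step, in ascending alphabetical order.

Level 0: K
Level 1: C, I, J, L
Level 2: B, D, E, F, G, H, M, N, O, P
Level 3: A

C, I, J, L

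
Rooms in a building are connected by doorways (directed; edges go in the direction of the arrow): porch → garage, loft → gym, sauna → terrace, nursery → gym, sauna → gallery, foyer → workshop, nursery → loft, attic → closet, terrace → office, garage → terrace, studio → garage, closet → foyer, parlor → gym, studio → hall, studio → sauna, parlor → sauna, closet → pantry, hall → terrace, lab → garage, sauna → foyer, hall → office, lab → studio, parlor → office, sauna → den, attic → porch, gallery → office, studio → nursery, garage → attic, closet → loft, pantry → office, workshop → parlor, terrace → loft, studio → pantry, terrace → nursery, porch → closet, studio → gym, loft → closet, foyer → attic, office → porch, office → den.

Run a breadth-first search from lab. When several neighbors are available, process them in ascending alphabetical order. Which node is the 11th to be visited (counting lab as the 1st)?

closet

Visit lab; enqueue garage, studio → queue [garage, studio]
Visit garage; enqueue attic, terrace → queue [studio, attic, terrace]
Visit studio; enqueue gym, hall, nursery, pantry, sauna → queue [attic, terrace, gym, hall, nursery, pantry, sauna]
Visit attic; enqueue closet, porch → queue [terrace, gym, hall, nursery, pantry, sauna, closet, porch]
Visit terrace; enqueue loft, office → queue [gym, hall, nursery, pantry, sauna, closet, porch, loft, office]
Visit gym → queue [hall, nursery, pantry, sauna, closet, porch, loft, office]
Visit hall → queue [nursery, pantry, sauna, closet, porch, loft, office]
Visit nursery → queue [pantry, sauna, closet, porch, loft, office]
Visit pantry → queue [sauna, closet, porch, loft, office]
Visit sauna; enqueue den, foyer, gallery → queue [closet, porch, loft, office, den, foyer, gallery]
Visit closet → queue [porch, loft, office, den, foyer, gallery]
Visit porch → queue [loft, office, den, foyer, gallery]
Visit loft → queue [office, den, foyer, gallery]
Visit office → queue [den, foyer, gallery]
Visit den → queue [foyer, gallery]
Visit foyer; enqueue workshop → queue [gallery, workshop]
Visit gallery → queue [workshop]
Visit workshop; enqueue parlor → queue [parlor]
Visit parlor → queue []

Visit order: lab, garage, studio, attic, terrace, gym, hall, nursery, pantry, sauna, closet, porch, loft, office, den, foyer, gallery, workshop, parlor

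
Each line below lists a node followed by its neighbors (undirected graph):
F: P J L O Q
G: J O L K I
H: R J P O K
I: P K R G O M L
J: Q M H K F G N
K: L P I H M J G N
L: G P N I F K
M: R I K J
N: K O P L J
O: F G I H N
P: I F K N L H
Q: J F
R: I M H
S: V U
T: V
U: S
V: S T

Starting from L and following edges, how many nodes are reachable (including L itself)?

BFS from L visits: L, F, G, I, K, N, P, J, O, Q, M, R, H
Reachable nodes: 13 of 17 total.

13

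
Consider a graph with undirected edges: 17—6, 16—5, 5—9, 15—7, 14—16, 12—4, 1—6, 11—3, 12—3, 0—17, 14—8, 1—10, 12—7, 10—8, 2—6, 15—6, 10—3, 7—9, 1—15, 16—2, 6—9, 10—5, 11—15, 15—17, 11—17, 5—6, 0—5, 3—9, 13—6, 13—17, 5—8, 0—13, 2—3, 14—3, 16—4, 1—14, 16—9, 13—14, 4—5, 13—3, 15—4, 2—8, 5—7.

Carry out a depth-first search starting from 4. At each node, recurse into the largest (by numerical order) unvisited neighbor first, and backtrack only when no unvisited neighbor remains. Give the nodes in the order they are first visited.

4 16 14 13 17 15 11 3 12 7 9 6 5 10 8 2 1 0

Visit 4
4 → 16
16 → 14
14 → 13
13 → 17
17 → 15
15 → 11
11 → 3
3 → 12
12 → 7
7 → 9
9 → 6
6 → 5
5 → 10
10 → 8
8 → 2
10 → 1
5 → 0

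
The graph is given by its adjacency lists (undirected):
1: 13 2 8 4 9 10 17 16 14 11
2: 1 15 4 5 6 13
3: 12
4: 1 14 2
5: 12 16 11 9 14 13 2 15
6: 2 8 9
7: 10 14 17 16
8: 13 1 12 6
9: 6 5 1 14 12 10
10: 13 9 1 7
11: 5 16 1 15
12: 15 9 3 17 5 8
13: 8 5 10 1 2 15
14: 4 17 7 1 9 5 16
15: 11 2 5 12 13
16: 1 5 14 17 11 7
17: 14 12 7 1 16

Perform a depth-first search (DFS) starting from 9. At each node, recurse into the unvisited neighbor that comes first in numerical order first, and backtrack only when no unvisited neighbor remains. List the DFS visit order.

9 1 2 4 14 5 11 15 12 3 8 6 13 10 7 16 17

Visit 9
9 → 1
1 → 2
2 → 4
4 → 14
14 → 5
5 → 11
11 → 15
15 → 12
12 → 3
12 → 8
8 → 6
8 → 13
13 → 10
10 → 7
7 → 16
16 → 17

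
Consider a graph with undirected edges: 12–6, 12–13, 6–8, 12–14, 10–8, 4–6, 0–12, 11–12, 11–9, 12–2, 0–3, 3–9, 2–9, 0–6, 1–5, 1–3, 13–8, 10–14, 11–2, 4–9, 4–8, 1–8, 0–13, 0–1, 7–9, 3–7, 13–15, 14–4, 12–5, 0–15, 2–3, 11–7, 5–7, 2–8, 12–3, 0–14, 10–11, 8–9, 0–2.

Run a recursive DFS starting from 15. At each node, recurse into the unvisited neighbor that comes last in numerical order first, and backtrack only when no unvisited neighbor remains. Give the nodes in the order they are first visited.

15 13 12 14 10 11 9 8 6 4 0 3 7 5 1 2

Visit 15
15 → 13
13 → 12
12 → 14
14 → 10
10 → 11
11 → 9
9 → 8
8 → 6
6 → 4
6 → 0
0 → 3
3 → 7
7 → 5
5 → 1
3 → 2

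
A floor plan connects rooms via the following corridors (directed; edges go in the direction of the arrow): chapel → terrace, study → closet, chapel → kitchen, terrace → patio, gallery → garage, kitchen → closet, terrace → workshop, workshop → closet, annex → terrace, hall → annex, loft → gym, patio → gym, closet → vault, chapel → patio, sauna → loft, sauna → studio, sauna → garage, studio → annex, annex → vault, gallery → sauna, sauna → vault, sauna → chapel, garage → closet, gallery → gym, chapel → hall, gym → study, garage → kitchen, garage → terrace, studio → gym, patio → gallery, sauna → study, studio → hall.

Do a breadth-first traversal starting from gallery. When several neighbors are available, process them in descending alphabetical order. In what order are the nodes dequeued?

gallery sauna gym garage vault study studio loft chapel terrace kitchen closet hall annex patio workshop

Visit gallery; enqueue sauna, gym, garage → queue [sauna, gym, garage]
Visit sauna; enqueue vault, study, studio, loft, chapel → queue [gym, garage, vault, study, studio, loft, chapel]
Visit gym → queue [garage, vault, study, studio, loft, chapel]
Visit garage; enqueue terrace, kitchen, closet → queue [vault, study, studio, loft, chapel, terrace, kitchen, closet]
Visit vault → queue [study, studio, loft, chapel, terrace, kitchen, closet]
Visit study → queue [studio, loft, chapel, terrace, kitchen, closet]
Visit studio; enqueue hall, annex → queue [loft, chapel, terrace, kitchen, closet, hall, annex]
Visit loft → queue [chapel, terrace, kitchen, closet, hall, annex]
Visit chapel; enqueue patio → queue [terrace, kitchen, closet, hall, annex, patio]
Visit terrace; enqueue workshop → queue [kitchen, closet, hall, annex, patio, workshop]
Visit kitchen → queue [closet, hall, annex, patio, workshop]
Visit closet → queue [hall, annex, patio, workshop]
Visit hall → queue [annex, patio, workshop]
Visit annex → queue [patio, workshop]
Visit patio → queue [workshop]
Visit workshop → queue []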